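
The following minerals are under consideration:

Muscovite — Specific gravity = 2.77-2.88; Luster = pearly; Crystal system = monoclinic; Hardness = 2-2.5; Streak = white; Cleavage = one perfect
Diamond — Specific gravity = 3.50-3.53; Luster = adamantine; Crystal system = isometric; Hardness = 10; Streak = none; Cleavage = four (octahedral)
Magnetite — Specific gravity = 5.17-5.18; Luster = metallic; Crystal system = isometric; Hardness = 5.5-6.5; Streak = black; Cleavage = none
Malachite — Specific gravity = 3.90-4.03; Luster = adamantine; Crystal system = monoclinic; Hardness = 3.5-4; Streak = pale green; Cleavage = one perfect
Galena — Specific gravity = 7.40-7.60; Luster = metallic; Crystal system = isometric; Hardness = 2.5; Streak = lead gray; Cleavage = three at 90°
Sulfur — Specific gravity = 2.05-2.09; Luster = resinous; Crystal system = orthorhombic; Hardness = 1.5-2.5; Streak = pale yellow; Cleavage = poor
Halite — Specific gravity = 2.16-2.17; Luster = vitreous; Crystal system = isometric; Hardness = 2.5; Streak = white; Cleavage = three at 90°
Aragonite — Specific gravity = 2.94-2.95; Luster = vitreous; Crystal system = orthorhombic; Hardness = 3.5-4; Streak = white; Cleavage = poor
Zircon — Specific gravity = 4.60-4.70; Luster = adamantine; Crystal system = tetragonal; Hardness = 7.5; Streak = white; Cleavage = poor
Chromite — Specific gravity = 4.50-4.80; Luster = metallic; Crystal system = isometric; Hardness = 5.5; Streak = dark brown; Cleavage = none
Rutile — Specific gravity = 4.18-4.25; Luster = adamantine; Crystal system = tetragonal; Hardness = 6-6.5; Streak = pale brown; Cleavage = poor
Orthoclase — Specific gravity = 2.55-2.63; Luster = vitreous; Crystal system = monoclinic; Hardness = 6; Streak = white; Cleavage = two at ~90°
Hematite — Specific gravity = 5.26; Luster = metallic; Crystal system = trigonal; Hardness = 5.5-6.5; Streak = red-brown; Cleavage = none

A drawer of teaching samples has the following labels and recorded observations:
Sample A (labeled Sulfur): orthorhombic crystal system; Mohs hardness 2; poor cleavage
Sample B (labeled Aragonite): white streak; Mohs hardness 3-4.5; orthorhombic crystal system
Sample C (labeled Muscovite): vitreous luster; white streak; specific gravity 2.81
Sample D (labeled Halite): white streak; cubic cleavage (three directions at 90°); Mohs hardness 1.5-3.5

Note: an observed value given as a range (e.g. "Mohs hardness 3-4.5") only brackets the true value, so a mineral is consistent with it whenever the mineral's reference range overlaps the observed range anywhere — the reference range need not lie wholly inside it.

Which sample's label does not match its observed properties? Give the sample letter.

C

Sample A: every observation is compatible with the reference values for Sulfur.
Sample B: every observation is compatible with the reference values for Aragonite.
Sample C: vitreous luster is outside the reference for Muscovite (pearly luster) — mislabeled.
Sample D: every observation is compatible with the reference values for Halite.
Only sample C is inconsistent with its label.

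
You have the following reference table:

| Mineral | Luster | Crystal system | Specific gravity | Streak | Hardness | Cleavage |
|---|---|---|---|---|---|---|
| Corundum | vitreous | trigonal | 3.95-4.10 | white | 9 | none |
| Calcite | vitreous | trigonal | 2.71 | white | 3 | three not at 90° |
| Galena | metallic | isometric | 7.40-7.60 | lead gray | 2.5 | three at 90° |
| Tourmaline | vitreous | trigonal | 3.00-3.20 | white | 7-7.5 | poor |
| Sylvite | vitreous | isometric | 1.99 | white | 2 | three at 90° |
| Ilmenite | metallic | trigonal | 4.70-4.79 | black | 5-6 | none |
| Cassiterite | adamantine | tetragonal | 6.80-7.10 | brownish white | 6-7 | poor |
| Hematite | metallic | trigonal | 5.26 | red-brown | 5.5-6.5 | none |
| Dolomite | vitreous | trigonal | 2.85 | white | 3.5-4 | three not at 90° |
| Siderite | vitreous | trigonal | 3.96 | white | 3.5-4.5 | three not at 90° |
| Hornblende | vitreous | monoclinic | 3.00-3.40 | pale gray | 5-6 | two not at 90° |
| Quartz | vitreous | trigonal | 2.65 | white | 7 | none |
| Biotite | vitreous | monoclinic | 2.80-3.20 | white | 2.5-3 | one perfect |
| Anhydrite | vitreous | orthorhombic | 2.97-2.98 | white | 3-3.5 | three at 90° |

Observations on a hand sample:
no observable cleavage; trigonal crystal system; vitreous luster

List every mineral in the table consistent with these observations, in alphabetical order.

Corundum, Quartz

No observable cleavage: narrows the field to Corundum, Ilmenite, Hematite, Quartz.
Trigonal crystal system: no further eliminations.
Vitreous luster rules out Ilmenite, Hematite.
Consistent with every observation: Corundum, Quartz.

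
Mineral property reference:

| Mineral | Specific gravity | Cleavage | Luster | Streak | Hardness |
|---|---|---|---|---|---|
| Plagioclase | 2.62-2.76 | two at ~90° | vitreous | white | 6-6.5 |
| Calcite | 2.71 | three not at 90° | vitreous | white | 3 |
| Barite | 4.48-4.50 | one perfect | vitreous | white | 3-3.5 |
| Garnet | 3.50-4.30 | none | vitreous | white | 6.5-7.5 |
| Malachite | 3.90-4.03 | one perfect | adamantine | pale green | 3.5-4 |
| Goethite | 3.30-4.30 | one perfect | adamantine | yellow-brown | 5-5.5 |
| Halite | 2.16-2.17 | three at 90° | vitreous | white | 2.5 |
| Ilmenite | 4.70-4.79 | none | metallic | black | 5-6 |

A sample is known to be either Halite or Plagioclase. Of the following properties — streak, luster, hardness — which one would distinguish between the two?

Streak: both white — same for both.
Luster: both vitreous — same for both.
Hardness: Halite 2.5, Plagioclase 6-6.5 — different.
Of the listed properties, hardness is the one that separates them.

hardness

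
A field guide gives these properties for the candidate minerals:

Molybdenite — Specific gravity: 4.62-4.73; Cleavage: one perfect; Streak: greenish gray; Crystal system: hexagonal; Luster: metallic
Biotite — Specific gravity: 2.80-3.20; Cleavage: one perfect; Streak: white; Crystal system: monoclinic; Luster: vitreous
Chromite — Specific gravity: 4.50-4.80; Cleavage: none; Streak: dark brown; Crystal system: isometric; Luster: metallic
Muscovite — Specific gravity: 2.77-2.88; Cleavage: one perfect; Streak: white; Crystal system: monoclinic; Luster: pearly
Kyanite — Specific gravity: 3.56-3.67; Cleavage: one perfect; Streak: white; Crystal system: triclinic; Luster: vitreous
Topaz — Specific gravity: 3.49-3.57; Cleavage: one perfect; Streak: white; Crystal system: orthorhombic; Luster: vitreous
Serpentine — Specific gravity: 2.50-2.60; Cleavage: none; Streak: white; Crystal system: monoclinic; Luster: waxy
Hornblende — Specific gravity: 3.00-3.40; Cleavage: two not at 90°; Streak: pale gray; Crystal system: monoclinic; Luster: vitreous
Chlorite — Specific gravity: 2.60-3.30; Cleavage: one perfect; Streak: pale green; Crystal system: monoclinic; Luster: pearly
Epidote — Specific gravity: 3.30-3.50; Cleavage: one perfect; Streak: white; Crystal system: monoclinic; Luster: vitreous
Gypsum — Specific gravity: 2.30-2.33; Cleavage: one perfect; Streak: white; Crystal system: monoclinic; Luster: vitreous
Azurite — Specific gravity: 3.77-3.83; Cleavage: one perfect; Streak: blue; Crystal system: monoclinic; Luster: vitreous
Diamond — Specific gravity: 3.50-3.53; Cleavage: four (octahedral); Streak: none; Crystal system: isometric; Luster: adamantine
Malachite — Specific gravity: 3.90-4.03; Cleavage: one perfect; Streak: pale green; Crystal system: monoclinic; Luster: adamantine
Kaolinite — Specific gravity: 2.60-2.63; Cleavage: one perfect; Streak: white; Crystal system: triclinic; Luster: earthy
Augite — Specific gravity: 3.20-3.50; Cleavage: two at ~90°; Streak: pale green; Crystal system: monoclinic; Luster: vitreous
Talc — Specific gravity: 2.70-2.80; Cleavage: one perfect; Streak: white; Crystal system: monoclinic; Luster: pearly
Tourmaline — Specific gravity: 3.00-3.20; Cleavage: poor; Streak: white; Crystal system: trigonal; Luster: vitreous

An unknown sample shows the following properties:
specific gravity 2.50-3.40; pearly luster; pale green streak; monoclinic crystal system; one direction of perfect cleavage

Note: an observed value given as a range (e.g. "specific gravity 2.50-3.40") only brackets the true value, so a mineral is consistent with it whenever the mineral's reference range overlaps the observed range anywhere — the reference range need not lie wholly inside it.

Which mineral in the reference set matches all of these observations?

Chlorite

Specific gravity 2.50-3.40 — only Biotite, Muscovite, Serpentine, Hornblende, Chlorite, Epidote, Kaolinite, Augite, Talc, Tourmaline remain.
Pearly luster — Muscovite, Chlorite, Talc remain.
Pale green streak — Chlorite remains.
Monoclinic crystal system — consistent with all remaining minerals.
One direction of perfect cleavage — no further eliminations.
The only mineral consistent with every observation is Chlorite.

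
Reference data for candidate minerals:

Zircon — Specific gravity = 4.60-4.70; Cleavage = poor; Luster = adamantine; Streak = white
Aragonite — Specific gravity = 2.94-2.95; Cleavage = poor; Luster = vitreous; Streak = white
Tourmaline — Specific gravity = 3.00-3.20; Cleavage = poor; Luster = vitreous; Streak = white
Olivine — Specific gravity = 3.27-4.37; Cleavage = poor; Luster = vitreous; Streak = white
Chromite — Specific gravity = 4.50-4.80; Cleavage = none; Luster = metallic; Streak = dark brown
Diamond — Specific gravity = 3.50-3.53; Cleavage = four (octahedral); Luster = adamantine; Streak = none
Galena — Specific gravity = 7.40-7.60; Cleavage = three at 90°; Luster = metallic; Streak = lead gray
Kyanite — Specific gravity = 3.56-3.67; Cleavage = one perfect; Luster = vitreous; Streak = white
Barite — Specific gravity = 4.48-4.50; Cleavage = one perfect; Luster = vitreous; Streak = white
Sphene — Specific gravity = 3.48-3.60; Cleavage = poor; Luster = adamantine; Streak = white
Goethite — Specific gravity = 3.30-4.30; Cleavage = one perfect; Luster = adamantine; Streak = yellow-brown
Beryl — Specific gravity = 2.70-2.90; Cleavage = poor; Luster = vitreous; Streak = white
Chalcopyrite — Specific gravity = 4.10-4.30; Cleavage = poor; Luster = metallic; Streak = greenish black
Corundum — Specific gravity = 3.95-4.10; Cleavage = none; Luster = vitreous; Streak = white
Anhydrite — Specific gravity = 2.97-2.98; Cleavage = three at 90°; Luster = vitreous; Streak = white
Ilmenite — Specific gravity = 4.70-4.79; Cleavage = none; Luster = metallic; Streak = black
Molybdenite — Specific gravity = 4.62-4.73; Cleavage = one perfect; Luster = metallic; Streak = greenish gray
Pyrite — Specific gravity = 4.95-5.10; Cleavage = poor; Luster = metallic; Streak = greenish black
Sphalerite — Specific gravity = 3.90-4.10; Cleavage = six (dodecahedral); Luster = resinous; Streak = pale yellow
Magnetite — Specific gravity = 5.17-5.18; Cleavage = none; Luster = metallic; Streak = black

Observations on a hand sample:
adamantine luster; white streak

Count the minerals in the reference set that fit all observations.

Adamantine luster: leaves Zircon, Diamond, Sphene, Goethite.
White streak excludes Diamond, Goethite.
Remaining candidates: Sphene, Zircon.
That is 2 minerals.

2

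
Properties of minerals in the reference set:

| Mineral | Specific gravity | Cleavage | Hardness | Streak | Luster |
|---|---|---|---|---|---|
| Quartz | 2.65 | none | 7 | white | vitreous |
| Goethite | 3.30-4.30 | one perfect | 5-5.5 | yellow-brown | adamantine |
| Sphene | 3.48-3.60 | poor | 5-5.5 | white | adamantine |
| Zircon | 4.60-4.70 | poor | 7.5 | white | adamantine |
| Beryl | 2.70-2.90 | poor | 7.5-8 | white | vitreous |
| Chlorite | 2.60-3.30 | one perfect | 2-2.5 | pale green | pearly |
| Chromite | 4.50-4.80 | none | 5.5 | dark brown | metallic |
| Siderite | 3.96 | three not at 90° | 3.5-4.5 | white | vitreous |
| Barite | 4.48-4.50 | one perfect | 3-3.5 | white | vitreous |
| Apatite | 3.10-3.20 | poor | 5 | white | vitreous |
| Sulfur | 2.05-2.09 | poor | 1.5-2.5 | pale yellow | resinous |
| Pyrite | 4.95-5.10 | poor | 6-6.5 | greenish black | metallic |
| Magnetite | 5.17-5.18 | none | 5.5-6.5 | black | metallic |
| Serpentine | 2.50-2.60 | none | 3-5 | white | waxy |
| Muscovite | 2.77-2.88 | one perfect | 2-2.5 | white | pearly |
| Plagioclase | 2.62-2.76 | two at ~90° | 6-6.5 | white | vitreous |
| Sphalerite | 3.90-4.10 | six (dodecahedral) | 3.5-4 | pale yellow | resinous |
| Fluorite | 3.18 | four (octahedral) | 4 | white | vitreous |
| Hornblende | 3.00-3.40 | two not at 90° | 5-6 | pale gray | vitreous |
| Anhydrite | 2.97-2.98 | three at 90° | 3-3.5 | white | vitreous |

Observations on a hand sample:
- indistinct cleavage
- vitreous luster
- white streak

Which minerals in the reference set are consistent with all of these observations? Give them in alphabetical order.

Apatite, Beryl

Indistinct cleavage: leaves Sphene, Zircon, Beryl, Apatite, Sulfur, Pyrite.
Vitreous luster: leaves Beryl, Apatite.
White streak: all remaining candidates fit.
Consistent with every observation: Apatite, Beryl.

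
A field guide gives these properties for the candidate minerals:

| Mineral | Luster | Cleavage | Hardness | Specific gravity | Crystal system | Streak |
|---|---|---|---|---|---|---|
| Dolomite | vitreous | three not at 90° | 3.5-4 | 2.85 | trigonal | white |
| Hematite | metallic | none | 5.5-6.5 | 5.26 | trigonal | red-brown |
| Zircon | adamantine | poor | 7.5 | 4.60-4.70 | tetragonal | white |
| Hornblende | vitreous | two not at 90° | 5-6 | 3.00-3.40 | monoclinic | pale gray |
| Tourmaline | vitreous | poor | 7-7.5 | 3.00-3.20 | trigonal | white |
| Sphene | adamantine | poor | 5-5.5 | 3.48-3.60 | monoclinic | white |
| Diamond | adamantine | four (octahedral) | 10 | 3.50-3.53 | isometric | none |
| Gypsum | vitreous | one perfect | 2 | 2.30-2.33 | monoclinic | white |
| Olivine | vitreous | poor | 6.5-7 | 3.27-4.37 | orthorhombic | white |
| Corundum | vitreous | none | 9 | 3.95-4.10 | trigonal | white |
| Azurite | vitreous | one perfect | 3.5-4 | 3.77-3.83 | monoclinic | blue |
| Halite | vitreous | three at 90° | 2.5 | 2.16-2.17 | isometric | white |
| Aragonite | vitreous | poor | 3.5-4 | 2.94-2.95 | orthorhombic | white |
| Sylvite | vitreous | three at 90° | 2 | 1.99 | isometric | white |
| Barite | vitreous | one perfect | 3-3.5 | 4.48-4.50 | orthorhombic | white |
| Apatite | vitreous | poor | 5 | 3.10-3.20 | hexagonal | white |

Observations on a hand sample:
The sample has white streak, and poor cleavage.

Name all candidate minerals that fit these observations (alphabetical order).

Apatite, Aragonite, Olivine, Sphene, Tourmaline, Zircon

White streak rules out Hematite, Hornblende, Diamond, Azurite.
Poor cleavage excludes Dolomite, Gypsum, Corundum, Halite, Sylvite, Barite.
Consistent with every observation: Apatite, Aragonite, Olivine, Sphene, Tourmaline, Zircon.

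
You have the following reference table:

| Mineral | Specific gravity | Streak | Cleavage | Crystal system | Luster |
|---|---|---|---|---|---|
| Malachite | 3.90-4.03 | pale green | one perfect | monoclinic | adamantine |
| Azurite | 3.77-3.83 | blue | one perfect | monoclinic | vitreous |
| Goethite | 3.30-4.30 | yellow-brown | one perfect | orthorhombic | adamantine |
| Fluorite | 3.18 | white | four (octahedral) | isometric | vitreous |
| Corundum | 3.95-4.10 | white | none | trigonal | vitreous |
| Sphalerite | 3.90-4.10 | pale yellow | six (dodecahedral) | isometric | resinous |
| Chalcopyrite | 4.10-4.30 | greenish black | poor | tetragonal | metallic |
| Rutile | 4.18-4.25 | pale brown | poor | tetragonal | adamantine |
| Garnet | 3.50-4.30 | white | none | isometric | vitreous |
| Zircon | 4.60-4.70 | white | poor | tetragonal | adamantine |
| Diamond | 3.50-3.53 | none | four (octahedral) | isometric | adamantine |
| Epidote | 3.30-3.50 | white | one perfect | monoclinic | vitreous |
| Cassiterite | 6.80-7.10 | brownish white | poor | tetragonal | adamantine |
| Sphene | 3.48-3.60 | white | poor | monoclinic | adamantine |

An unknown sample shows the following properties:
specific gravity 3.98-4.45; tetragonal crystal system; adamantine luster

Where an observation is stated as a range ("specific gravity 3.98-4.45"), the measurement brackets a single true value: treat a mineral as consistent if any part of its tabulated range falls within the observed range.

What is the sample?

Specific gravity 3.98-4.45: narrows the field to Malachite, Goethite, Corundum, Sphalerite, Chalcopyrite, Rutile, Garnet.
Tetragonal crystal system: only Chalcopyrite, Rutile remain.
Adamantine luster excludes Chalcopyrite.
The only mineral consistent with every observation is Rutile.

Rutile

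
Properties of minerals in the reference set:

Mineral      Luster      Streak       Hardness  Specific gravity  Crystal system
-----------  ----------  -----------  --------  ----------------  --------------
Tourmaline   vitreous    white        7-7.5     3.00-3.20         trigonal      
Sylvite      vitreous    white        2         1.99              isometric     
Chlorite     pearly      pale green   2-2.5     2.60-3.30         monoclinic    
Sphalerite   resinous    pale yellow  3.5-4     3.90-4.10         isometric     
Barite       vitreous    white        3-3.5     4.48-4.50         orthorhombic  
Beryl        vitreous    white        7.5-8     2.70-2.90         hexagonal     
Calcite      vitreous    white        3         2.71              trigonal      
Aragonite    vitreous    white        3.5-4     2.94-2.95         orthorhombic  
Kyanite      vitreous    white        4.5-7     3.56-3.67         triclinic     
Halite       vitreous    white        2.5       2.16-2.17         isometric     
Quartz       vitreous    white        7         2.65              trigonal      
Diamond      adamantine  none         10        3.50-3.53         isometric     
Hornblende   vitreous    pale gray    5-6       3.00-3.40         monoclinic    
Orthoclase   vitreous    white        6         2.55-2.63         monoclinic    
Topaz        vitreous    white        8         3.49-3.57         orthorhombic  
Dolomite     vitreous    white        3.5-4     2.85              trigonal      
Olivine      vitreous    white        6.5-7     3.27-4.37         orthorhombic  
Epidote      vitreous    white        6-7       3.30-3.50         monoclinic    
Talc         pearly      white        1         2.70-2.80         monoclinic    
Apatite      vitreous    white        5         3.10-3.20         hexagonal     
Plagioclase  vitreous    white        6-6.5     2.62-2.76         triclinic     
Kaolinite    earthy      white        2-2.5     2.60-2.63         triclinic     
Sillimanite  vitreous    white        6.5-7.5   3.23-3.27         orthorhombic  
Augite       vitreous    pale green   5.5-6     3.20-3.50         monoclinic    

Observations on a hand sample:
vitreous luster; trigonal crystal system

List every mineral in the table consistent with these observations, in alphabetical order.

Vitreous luster rules out Chlorite, Sphalerite, Diamond, Talc, Kaolinite.
Trigonal crystal system: Tourmaline, Calcite, Quartz, Dolomite remain.
The minerals that satisfy all observations are Calcite, Dolomite, Quartz, Tourmaline.

Calcite, Dolomite, Quartz, Tourmaline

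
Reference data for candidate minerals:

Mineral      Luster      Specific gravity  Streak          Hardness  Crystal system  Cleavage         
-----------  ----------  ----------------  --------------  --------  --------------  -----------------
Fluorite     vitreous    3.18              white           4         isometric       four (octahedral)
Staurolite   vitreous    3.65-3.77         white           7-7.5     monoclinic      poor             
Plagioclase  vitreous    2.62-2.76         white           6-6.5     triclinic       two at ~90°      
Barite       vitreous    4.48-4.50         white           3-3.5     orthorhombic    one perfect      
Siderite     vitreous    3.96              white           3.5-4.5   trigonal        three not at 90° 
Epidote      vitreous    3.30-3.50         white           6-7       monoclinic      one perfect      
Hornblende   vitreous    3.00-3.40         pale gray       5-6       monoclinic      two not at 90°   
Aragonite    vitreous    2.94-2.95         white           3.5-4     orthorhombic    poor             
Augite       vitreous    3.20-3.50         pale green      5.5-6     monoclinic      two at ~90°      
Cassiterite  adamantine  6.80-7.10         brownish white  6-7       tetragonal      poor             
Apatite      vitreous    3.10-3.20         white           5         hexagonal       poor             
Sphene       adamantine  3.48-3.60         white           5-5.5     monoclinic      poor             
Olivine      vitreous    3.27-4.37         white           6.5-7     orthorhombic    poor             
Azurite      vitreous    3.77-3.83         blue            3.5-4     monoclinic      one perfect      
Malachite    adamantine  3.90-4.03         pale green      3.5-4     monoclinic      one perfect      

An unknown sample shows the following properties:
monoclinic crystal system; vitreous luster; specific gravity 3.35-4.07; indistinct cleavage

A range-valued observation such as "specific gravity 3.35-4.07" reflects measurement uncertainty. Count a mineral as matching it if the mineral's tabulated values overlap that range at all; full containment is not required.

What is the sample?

Monoclinic crystal system: narrows the field to Staurolite, Epidote, Hornblende, Augite, Sphene, Azurite, Malachite.
Vitreous luster rules out Sphene, Malachite.
Specific gravity 3.35-4.07: no further eliminations.
Indistinct cleavage: Staurolite remains.
Only Staurolite satisfies all observations.

Staurolite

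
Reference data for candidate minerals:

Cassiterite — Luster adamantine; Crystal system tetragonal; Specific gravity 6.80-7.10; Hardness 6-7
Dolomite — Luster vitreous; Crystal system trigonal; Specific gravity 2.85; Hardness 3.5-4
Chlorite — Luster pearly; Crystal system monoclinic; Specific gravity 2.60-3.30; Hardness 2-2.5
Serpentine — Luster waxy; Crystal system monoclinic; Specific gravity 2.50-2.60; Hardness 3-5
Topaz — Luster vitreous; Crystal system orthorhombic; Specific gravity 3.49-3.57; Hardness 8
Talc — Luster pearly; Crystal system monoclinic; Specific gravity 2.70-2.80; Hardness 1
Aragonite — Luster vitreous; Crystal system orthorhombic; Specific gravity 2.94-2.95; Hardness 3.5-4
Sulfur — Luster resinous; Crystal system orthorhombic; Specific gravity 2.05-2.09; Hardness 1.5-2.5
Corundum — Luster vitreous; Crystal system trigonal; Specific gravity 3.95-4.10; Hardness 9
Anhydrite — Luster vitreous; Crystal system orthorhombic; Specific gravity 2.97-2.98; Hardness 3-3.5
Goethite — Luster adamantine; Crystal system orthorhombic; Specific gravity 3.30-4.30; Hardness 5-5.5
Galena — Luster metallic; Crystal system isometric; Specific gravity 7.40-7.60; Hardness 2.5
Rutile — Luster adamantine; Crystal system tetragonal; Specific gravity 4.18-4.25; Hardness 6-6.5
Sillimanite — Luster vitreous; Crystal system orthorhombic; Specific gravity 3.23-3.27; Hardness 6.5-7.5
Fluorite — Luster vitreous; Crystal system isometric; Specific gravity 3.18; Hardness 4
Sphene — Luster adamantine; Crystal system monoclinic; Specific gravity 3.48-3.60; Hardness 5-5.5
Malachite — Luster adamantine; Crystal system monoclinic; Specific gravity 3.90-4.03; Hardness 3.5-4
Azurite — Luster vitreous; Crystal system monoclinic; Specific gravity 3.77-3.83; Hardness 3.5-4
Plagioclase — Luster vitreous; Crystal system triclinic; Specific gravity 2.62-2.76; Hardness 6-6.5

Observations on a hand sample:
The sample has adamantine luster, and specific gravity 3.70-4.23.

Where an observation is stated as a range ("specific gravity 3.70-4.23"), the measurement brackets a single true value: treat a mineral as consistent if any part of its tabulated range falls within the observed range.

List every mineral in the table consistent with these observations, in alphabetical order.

Goethite, Malachite, Rutile

Adamantine luster: only Cassiterite, Goethite, Rutile, Sphene, Malachite remain.
Specific gravity 3.70-4.23 eliminates Cassiterite, Sphene.
Consistent with every observation: Goethite, Malachite, Rutile.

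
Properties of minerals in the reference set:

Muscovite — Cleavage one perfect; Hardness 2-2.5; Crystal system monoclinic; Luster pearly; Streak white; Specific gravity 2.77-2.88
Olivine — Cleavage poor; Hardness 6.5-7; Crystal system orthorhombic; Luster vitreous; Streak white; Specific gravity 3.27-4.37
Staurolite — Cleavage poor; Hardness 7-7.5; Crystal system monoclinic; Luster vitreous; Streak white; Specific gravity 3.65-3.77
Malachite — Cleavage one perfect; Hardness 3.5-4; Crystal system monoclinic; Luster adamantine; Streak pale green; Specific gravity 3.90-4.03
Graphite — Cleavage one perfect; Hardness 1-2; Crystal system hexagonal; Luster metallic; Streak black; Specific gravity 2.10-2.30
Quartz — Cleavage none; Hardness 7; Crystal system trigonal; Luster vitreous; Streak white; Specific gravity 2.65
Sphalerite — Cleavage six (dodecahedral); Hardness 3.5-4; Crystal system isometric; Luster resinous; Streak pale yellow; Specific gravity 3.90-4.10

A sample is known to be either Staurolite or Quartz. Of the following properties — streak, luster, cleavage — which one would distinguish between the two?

Streak: both white — identical.
Luster: both vitreous — identical.
Cleavage: Staurolite poor, Quartz none — different.
Cleavage is the diagnostic property here.

cleavage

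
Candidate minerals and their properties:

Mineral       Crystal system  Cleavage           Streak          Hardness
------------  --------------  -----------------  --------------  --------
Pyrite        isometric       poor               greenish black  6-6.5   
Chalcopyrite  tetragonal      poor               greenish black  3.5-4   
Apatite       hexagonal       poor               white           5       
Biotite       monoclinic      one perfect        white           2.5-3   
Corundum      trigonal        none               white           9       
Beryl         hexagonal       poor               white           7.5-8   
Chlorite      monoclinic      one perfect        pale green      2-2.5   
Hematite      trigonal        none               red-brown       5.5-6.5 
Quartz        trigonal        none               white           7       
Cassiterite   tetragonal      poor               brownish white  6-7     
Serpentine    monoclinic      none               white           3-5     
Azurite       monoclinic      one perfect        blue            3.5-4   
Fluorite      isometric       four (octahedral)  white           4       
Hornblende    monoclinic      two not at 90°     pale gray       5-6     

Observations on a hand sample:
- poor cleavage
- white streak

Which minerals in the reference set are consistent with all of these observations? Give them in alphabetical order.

Poor cleavage: Pyrite, Chalcopyrite, Apatite, Beryl, Cassiterite remain.
White streak: narrows the field to Apatite, Beryl.
Remaining candidates: Apatite, Beryl.

Apatite, Beryl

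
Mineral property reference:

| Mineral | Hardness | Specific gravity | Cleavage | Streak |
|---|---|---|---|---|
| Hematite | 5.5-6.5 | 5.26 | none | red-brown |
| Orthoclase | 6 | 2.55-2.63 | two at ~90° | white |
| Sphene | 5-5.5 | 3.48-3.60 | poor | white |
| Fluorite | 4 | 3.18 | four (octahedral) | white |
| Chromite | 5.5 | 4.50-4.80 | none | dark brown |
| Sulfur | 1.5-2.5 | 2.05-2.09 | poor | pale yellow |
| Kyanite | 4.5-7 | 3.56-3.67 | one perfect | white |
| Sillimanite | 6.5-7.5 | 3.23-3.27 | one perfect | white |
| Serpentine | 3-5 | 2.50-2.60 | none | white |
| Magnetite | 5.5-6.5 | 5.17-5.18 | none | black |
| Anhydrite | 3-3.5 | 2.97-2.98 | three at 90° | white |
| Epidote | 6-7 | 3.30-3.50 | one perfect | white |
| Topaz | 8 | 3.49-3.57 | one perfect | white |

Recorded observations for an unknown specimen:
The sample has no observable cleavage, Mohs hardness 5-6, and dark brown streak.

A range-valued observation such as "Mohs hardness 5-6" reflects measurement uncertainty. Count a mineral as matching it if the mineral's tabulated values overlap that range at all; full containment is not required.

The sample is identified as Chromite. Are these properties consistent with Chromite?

Consistent

No observable cleavage — matches Chromite (cleavage none).
Mohs hardness 5-6 — matches Chromite (hardness 5.5).
Dark brown streak — matches Chromite (dark brown streak).
Every observed property is compatible with the reference values for Chromite.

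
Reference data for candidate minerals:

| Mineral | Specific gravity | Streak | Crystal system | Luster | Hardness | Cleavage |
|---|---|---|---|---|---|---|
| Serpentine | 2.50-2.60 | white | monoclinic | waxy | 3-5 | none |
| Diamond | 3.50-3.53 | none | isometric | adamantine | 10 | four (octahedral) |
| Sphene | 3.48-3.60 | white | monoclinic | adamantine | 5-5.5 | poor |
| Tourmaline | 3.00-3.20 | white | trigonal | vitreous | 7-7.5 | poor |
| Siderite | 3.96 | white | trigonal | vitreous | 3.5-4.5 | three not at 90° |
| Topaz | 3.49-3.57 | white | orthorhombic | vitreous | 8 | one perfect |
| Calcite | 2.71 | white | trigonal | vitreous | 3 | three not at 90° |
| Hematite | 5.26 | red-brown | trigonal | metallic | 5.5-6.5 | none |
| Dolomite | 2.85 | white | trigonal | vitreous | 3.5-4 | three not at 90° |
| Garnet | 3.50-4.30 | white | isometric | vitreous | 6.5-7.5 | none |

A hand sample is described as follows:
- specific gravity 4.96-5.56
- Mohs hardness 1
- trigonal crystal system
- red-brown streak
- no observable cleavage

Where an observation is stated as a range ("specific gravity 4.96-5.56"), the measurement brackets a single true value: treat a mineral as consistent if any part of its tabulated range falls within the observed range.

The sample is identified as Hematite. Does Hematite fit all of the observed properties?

Specific gravity 4.96-5.56 — consistent with Hematite (SG 5.26).
Mohs hardness 1 — Hematite has hardness 5.5-6.5; a mismatch.
Trigonal crystal system — consistent with Hematite (trigonal system).
Red-brown streak — consistent with Hematite (red-brown streak).
No observable cleavage — consistent with Hematite (cleavage none).
Hardness alone is enough to reject Hematite.

Inconsistent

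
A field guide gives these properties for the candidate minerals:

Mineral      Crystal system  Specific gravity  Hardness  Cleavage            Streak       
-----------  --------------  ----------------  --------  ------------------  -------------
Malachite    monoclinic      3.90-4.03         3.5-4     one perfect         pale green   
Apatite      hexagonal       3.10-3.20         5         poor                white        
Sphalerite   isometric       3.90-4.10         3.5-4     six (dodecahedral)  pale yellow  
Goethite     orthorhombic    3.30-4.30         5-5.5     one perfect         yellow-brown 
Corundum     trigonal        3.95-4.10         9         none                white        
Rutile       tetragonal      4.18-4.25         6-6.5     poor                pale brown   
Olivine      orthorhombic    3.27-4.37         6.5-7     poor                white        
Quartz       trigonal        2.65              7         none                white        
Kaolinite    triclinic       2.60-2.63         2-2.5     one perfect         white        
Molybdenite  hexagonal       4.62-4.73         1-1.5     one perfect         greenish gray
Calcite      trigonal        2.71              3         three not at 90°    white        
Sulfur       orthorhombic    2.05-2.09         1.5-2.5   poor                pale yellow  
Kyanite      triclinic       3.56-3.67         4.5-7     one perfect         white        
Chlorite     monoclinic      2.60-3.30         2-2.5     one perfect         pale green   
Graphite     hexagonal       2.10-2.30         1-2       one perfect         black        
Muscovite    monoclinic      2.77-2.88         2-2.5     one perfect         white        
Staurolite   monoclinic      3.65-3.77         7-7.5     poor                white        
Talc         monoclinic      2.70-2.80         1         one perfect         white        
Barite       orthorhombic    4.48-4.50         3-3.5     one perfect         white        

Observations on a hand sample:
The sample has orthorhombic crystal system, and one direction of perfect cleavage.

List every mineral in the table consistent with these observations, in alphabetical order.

Orthorhombic crystal system — Goethite, Olivine, Sulfur, Barite remain.
One direction of perfect cleavage rules out Olivine, Sulfur.
Remaining candidates: Barite, Goethite.

Barite, Goethite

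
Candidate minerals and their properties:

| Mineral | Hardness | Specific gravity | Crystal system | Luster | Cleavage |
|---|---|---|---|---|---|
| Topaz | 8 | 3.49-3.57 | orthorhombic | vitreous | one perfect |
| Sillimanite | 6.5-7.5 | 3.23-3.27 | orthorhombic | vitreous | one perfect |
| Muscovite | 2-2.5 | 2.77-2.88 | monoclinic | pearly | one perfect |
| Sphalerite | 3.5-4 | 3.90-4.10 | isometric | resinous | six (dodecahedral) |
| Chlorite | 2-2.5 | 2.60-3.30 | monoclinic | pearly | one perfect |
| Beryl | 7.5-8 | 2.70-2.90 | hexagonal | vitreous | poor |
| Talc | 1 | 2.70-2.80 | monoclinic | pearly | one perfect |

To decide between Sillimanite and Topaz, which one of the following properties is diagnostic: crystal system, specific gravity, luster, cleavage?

specific gravity

Crystal system: both orthorhombic — no difference.
Specific gravity: Sillimanite 3.23-3.27, Topaz 3.49-3.57 — distinct.
Luster: both vitreous — no difference.
Cleavage: both one perfect — no difference.
Specific gravity is the diagnostic property here.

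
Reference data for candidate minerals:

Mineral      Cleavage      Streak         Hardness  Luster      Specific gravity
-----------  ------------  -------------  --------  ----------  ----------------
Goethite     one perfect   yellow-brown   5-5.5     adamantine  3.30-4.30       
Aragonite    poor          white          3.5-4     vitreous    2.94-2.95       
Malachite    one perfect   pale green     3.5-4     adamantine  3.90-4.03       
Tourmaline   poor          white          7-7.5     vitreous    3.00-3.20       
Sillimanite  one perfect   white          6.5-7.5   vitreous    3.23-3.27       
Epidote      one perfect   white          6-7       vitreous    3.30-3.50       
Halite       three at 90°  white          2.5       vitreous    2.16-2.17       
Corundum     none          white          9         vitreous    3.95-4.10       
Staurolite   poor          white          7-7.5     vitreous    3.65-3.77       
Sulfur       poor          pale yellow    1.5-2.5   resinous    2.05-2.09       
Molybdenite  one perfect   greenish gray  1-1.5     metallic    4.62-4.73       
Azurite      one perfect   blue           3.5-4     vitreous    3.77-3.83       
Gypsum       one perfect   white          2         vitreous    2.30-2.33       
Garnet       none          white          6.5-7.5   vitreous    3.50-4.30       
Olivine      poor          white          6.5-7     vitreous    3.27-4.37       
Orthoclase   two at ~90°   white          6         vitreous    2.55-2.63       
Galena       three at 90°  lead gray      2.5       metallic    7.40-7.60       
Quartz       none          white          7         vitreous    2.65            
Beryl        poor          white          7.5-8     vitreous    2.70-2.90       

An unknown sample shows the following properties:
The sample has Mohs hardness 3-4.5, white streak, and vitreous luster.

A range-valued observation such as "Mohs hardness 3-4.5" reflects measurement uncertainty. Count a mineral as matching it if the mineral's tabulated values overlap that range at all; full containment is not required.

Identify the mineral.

Aragonite

Mohs hardness 3-4.5 — leaves Aragonite, Malachite, Azurite.
White streak — Aragonite remains.
Vitreous luster — no further eliminations.
Only Aragonite satisfies all observations.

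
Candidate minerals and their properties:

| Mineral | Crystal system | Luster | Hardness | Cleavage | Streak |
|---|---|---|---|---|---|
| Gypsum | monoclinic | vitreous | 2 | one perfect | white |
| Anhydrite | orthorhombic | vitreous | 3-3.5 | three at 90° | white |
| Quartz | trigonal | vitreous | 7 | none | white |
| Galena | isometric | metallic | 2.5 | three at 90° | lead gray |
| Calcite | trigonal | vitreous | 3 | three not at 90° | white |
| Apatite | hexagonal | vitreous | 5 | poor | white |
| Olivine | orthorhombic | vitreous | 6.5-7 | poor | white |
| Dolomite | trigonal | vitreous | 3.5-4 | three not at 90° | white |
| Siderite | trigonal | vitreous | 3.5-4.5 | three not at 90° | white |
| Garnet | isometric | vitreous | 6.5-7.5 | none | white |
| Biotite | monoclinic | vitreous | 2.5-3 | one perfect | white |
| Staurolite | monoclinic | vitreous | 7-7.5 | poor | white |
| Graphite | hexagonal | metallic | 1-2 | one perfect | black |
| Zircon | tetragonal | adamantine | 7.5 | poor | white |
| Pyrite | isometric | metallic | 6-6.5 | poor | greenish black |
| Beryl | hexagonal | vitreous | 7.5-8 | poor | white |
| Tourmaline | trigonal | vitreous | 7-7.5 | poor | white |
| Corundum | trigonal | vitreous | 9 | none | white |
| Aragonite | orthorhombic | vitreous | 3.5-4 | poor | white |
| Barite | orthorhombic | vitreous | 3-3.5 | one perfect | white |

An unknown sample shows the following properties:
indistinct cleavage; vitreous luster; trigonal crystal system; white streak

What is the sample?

Indistinct cleavage — leaves Apatite, Olivine, Staurolite, Zircon, Pyrite, Beryl, Tourmaline, Aragonite.
Vitreous luster excludes Zircon, Pyrite.
Trigonal crystal system — Tourmaline remains.
White streak — no further eliminations.
Tourmaline is the sole remaining match.

Tourmaline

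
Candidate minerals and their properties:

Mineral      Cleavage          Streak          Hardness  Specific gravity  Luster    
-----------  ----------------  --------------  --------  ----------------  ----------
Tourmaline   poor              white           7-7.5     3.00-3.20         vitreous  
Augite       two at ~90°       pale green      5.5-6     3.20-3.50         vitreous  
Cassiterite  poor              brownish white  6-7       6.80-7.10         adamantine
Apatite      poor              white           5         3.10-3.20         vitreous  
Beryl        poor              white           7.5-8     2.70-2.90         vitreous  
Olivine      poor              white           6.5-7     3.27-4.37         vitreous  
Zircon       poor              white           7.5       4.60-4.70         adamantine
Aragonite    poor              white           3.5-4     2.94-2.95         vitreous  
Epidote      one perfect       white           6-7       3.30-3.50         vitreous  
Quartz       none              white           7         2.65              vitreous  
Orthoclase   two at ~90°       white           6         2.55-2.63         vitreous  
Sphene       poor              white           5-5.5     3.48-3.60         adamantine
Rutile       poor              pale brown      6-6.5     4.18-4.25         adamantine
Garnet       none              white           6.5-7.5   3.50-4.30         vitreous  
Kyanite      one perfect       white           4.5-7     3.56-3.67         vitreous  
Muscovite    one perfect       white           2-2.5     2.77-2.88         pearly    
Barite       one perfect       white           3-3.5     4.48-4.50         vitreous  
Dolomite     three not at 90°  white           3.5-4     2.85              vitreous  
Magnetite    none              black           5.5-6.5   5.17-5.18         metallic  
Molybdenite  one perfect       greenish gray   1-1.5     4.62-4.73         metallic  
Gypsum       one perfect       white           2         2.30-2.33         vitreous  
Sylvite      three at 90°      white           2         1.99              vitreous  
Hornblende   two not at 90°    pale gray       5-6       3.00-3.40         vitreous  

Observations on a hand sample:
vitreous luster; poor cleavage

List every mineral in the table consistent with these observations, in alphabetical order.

Apatite, Aragonite, Beryl, Olivine, Tourmaline

Vitreous luster: leaves Tourmaline, Augite, Apatite, Beryl, Olivine, Aragonite, Epidote, Quartz, Orthoclase, Garnet, Kyanite, Barite, Dolomite, Gypsum, Sylvite, Hornblende.
Poor cleavage: narrows the field to Tourmaline, Apatite, Beryl, Olivine, Aragonite.
Remaining candidates: Apatite, Aragonite, Beryl, Olivine, Tourmaline.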